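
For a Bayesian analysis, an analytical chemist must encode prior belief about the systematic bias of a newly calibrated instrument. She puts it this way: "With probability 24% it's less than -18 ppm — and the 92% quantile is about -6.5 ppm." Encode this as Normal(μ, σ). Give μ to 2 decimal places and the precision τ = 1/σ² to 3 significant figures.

μ = -14.15, τ = 0.0337

For Normal(μ,σ), the p-quantile is μ + z_p·σ. Here z_{0.24} = -0.7063, z_{0.92} = 1.405.
So -18 = μ − 0.7063σ and -6.5 = μ + 1.405σ.
Subtracting: σ = (-6.5 − -18)/(1.405 − (-0.7063)) = 5.45.
Then μ = -18 − (-0.7063)·5.45 = -14.15.
Precision τ = 1/σ² = 1/5.447² = 0.0337.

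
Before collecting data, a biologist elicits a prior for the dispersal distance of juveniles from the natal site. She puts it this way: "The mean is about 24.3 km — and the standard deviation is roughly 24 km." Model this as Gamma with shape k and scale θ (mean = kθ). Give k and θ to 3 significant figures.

For Gamma(k, scale θ): mean = kθ, variance = kθ², so CV = 1/√k.
CV = SD/mean = 24/24.3 = 0.9877, hence k = 1/CV² = 1.03.
Then θ = mean/k = 24.3/1.03 = 23.7.

k ≈ 1.03, θ ≈ 23.7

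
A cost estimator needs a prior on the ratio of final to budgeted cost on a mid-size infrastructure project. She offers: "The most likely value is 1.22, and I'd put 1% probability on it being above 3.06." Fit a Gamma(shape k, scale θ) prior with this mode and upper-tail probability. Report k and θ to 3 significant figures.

k ≈ 6.55, θ ≈ 0.22

Gamma(k,θ) with k>1 has mode (k−1)θ, so θ = 1.22/(k−1).
Need P(X < 3.06) = 0.99 with θ tied to k this way. Start at k = 2, θ = 1.22: P(X<3.06) ≈ 0.714.
Too low — raise k to concentrate. Iterating converges to k ≈ 6.55.
Then θ = 1.22/(6.55−1) ≈ 0.22.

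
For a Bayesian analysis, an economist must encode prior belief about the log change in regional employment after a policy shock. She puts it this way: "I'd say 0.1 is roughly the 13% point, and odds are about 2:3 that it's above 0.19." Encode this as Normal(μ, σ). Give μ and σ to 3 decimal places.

μ = 0.173, σ = 0.065

For Normal(μ,σ), the p-quantile is μ + z_p·σ. Here z_{0.13} = -1.126, z_{0.6} = 0.2533.
So 0.1 = μ − 1.126σ and 0.19 = μ + 0.2533σ.
Subtracting: σ = (0.19 − 0.1)/(0.2533 − (-1.126)) = 0.065.
Then μ = 0.1 − (-1.126)·0.065 = 0.173.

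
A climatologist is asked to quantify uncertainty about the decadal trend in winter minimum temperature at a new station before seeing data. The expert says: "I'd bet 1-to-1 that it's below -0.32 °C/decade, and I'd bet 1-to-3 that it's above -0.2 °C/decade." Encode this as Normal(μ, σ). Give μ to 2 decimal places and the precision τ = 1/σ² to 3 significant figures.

μ = -0.32, τ = 31.6

The p-quantile of Normal(μ,σ) is μ + z_p·σ, with z_{0.5} = 0 and z_{0.75} = 0.6745.
Eliminate σ: μ = (z₂·x₁ − z₁·x₂)/(z₂ − z₁) = (0.6745·-0.32 − (0)·-0.2)/0.6745 = -0.32.
Then σ = (x₂ − x₁)/(z₂ − z₁) = (-0.2 − -0.32)/0.6745 = 0.18.
Precision τ = 1/σ² = 1/0.1779² = 31.6.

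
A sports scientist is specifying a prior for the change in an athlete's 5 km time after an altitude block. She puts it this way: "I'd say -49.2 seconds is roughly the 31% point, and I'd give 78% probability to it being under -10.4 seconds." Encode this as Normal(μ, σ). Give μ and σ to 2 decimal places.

μ = -34.03, σ = 30.60

For Normal(μ,σ), the p-quantile is μ + z_p·σ. Here z_{0.31} = -0.4959, z_{0.78} = 0.7722.
So -49.2 = μ − 0.4959σ and -10.4 = μ + 0.7722σ.
Subtracting: σ = (-10.4 − -49.2)/(0.7722 − (-0.4959)) = 30.60.
Then μ = -49.2 − (-0.4959)·30.60 = -34.03.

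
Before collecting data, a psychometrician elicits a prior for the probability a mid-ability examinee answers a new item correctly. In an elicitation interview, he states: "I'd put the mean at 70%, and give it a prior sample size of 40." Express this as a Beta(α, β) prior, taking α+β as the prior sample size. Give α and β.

α = 28, β = 12

Under the effective-sample-size interpretation, Beta(α, β) has prior mean α/(α+β) and prior sample size α+β.
So α+β = 40 and α/(α+β) = 0.7, giving α = 0.7·40 = 28 and β = 40 − 28 = 12.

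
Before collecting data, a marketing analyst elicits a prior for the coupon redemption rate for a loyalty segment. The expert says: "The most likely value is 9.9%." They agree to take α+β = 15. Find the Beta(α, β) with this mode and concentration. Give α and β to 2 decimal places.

α = 2.29, β = 12.71

For α,β > 1 the Beta mode is (α−1)/(α+β−2). With α+β = 15, the mode is (α−1)/13.
Set (α−1)/13 = 0.099 → α = 1 + 0.099·13 = 2.29.
β = 15 − α = 12.71.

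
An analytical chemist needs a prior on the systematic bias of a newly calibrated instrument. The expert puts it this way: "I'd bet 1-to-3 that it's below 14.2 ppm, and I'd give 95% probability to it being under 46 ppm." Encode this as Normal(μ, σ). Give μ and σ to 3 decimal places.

The p-quantile of Normal(μ,σ) is μ + z_p·σ, with z_{0.25} = -0.6745 and z_{0.95} = 1.645.
Eliminate σ: μ = (z₂·x₁ − z₁·x₂)/(z₂ − z₁) = (1.645·14.2 − (-0.6745)·46)/2.319 = 23.448.
Then σ = (x₂ − x₁)/(z₂ − z₁) = (46 − 14.2)/2.319 = 13.711.

μ = 23.448, σ = 13.711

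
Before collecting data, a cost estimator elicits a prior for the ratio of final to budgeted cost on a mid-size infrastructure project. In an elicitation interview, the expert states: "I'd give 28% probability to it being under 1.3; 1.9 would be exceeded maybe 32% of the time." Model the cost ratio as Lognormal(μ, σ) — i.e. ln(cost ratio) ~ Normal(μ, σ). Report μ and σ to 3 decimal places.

If T ~ Lognormal(μ,σ) then ln T ~ Normal(μ,σ), so the p-quantile of ln T is μ + z_p·σ.
ln(1.3) = 0.2624 and ln(1.9) = 0.6419; z_{0.28} = -0.5828, z_{0.68} = 0.4677.
σ = (0.6419 − 0.2624)/(0.4677 − (-0.5828)) = 0.361.
μ = 0.2624 − (-0.5828)·0.361 = 0.473.

μ ≈ 0.473, σ ≈ 0.361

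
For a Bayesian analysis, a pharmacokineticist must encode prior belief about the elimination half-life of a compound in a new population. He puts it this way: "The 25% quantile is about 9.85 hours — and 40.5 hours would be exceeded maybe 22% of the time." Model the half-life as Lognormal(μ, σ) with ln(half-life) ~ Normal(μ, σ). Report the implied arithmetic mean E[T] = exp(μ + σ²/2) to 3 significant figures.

E[T] ≈ 30.7 hours

If T ~ Lognormal(μ,σ) then ln T ~ Normal(μ,σ), so the p-quantile of ln T is μ + z_p·σ.
ln(9.85) = 2.287 and ln(40.5) = 3.701; z_{0.25} = -0.6745, z_{0.78} = 0.7722.
σ = (3.701 − 2.287)/(0.7722 − (-0.6745)) = 0.977.
μ = 2.287 − (-0.6745)·0.977 = 2.947.
E[T] = exp(μ + σ²/2) = exp(2.947 + 0.4775) = 30.7 hours.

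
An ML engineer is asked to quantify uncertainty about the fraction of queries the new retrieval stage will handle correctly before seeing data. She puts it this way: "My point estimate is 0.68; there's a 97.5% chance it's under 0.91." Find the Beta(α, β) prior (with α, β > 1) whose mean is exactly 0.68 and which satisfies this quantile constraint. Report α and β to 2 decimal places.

α ≈ 7.13, β ≈ 3.36

With mean 0.68 fixed, write α = 0.68s, β = 0.32s where s = α+β.
Need P(θ < 0.91) = 0.975 under Beta(0.68s, 0.32s). Normal approximation: (q−m)/√(m(1−m)/s) ≈ z_{0.975} = 1.96, so s ≈ 0.68·0.32·(1.96)²/(0.91−0.68)² = 15.8.
At s = 15.8: P(θ<0.91) ≈ 0.993. Adjusting to match 0.975 gives s ≈ 10.49.
So α = 0.68·10.49 ≈ 7.13, β = 0.32·10.49 ≈ 3.36.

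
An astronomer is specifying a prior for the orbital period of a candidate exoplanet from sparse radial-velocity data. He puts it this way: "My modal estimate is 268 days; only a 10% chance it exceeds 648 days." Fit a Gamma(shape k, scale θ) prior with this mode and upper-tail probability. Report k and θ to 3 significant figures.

k ≈ 3.47, θ ≈ 109

Gamma(k,θ) with k>1 has mode (k−1)θ, so θ = 268/(k−1).
Need P(X < 648) = 0.9 with θ tied to k this way. Start at k = 2, θ = 268: P(X<648) ≈ 0.695.
Too low — raise k to concentrate. Iterating converges to k ≈ 3.47.
Then θ = 268/(3.47−1) ≈ 109.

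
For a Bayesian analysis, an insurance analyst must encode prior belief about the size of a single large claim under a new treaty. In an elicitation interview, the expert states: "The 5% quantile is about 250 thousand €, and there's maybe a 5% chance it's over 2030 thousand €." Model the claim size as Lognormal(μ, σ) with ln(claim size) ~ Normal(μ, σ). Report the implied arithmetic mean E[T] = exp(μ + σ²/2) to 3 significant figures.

If T ~ Lognormal(μ,σ) then ln T ~ Normal(μ,σ), so the p-quantile of ln T is μ + z_p·σ.
ln(250) = 5.521 and ln(2030) = 7.616; z_{0.05} = -1.645, z_{0.95} = 1.645.
σ = (7.616 − 5.521)/(1.645 − (-1.645)) = 0.637.
μ = 5.521 − (-1.645)·0.637 = 6.569.
E[T] = exp(μ + σ²/2) = exp(6.569 + 0.2026) = 872 thousand €.

E[T] ≈ 872 thousand €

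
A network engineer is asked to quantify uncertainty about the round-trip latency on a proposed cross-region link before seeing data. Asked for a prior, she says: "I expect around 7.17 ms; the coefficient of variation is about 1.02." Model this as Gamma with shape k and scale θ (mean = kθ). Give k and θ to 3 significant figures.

k ≈ 0.961, θ ≈ 7.46

For Gamma(k, scale θ): mean = kθ, variance = kθ², so CV = 1/√k.
CV = 1.02, hence k = 1/CV² = 0.961.
Then θ = mean/k = 7.17/0.961 = 7.46.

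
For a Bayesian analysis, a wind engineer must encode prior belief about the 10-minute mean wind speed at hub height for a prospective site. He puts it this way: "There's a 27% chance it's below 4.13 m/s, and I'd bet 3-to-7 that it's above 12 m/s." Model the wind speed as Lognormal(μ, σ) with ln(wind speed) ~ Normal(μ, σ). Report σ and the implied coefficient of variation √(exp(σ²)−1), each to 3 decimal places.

If T ~ Lognormal(μ,σ) then ln T ~ Normal(μ,σ), so the p-quantile of ln T is μ + z_p·σ.
ln(4.13) = 1.418 and ln(12) = 2.485; z_{0.27} = -0.6128, z_{0.7} = 0.5244.
σ = (2.485 − 1.418)/(0.5244 − (-0.6128)) = 0.938.
μ = 1.418 − (-0.6128)·0.938 = 1.993.
CV = √(exp(σ²)−1) = √(exp(0.8797)−1) = 1.188.

σ ≈ 0.938, CV ≈ 1.188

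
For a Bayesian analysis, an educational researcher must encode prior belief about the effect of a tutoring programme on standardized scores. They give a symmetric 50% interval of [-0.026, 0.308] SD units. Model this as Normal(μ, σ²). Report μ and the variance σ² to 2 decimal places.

A symmetric 50% interval runs μ ± z·σ with z = 0.6745.
Half-width = 0.167, so σ = 0.167/0.6745 = 0.248 and σ² = 0.06.
μ is the interval midpoint, 0.14.

μ = 0.14, σ² = 0.06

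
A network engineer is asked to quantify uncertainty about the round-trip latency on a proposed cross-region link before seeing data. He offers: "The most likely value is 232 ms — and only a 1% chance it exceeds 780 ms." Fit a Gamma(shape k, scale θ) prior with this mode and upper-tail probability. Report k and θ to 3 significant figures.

k ≈ 3.98, θ ≈ 77.9

Gamma(k,θ) with k>1 has mode (k−1)θ, so θ = 232/(k−1).
Need P(X < 780) = 0.99 with θ tied to k this way. Start at k = 2, θ = 232: P(X<780) ≈ 0.849.
Too low — raise k to concentrate. Iterating converges to k ≈ 3.98.
Then θ = 232/(3.98−1) ≈ 77.9.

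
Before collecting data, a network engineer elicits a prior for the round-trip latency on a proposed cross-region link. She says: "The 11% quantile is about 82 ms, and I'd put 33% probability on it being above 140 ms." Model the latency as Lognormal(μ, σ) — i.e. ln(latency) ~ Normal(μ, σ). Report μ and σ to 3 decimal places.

μ ≈ 4.800, σ ≈ 0.321

If T ~ Lognormal(μ,σ) then ln T ~ Normal(μ,σ), so the p-quantile of ln T is μ + z_p·σ.
ln(82) = 4.407 and ln(140) = 4.942; z_{0.11} = -1.227, z_{0.67} = 0.4399.
σ = (4.942 − 4.407)/(0.4399 − (-1.227)) = 0.321.
μ = 4.407 − (-1.227)·0.321 = 4.800.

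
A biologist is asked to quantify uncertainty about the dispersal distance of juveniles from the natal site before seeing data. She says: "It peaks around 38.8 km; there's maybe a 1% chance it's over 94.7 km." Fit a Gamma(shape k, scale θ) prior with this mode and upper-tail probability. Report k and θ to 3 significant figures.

k ≈ 6.93, θ ≈ 6.55

Gamma(k,θ) with k>1 has mode (k−1)θ, so θ = 38.8/(k−1).
Need P(X < 94.7) = 0.99 with θ tied to k this way. Start at k = 2, θ = 38.8: P(X<94.7) ≈ 0.700.
Too low — raise k to concentrate. Iterating converges to k ≈ 6.93.
Then θ = 38.8/(6.93−1) ≈ 6.55.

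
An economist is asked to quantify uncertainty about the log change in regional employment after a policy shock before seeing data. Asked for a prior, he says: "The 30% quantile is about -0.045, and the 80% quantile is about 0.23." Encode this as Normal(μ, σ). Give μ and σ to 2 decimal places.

For Normal(μ,σ), the p-quantile is μ + z_p·σ. Here z_{0.3} = -0.5244, z_{0.8} = 0.8416.
So -0.045 = μ − 0.5244σ and 0.23 = μ + 0.8416σ.
Subtracting: σ = (0.23 − -0.045)/(0.8416 − (-0.5244)) = 0.20.
Then μ = -0.045 − (-0.5244)·0.20 = 0.06.

μ = 0.06, σ = 0.20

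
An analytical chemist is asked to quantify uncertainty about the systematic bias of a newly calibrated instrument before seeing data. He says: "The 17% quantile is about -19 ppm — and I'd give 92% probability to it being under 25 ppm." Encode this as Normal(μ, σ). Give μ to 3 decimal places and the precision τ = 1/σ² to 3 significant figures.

The p-quantile of Normal(μ,σ) is μ + z_p·σ, with z_{0.17} = -0.9542 and z_{0.92} = 1.405.
Eliminate σ: μ = (z₂·x₁ − z₁·x₂)/(z₂ − z₁) = (1.405·-19 − (-0.9542)·25)/2.359 = -1.205.
Then σ = (x₂ − x₁)/(z₂ − z₁) = (25 − -19)/2.359 = 18.650.
Precision τ = 1/σ² = 1/18.65² = 0.00287.

μ = -1.205, τ = 0.00287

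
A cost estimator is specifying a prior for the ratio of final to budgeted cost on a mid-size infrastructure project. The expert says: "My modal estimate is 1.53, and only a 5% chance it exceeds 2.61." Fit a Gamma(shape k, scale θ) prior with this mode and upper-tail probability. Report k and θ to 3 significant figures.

Gamma(k,θ) with k>1 has mode (k−1)θ, so θ = 1.53/(k−1).
Need P(X < 2.61) = 0.95 with θ tied to k this way. Start at k = 2, θ = 1.53: P(X<2.61) ≈ 0.509.
Too low — raise k to concentrate. Iterating converges to k ≈ 10.8.
Then θ = 1.53/(10.8−1) ≈ 0.156.

k ≈ 10.8, θ ≈ 0.156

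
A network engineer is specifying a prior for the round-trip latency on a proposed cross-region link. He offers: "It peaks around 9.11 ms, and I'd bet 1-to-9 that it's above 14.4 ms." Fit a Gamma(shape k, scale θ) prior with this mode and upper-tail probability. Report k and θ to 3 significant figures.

k ≈ 9.95, θ ≈ 1.02

Gamma(k,θ) with k>1 has mode (k−1)θ, so θ = 9.11/(k−1).
Need P(X < 14.4) = 0.9 with θ tied to k this way. Start at k = 2, θ = 9.11: P(X<14.4) ≈ 0.469.
Too low — raise k to concentrate. Iterating converges to k ≈ 9.95.
Then θ = 9.11/(9.95−1) ≈ 1.02.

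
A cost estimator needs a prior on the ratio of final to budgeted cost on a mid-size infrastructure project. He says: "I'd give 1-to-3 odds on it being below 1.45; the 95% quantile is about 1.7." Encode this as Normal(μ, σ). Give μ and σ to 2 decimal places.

The p-quantile of Normal(μ,σ) is μ + z_p·σ, with z_{0.25} = -0.6745 and z_{0.95} = 1.645.
Eliminate σ: μ = (z₂·x₁ − z₁·x₂)/(z₂ − z₁) = (1.645·1.45 − (-0.6745)·1.7)/2.319 = 1.52.
Then σ = (x₂ − x₁)/(z₂ − z₁) = (1.7 − 1.45)/2.319 = 0.11.

μ = 1.52, σ = 0.11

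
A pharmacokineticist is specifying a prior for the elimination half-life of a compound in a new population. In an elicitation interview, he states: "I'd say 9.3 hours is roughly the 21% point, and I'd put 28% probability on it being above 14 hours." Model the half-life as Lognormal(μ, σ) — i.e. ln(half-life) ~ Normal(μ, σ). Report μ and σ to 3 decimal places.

If T ~ Lognormal(μ,σ) then ln T ~ Normal(μ,σ), so the p-quantile of ln T is μ + z_p·σ.
ln(9.3) = 2.23 and ln(14) = 2.639; z_{0.21} = -0.8064, z_{0.72} = 0.5828.
σ = (2.639 − 2.23)/(0.5828 − (-0.8064)) = 0.294.
μ = 2.23 − (-0.8064)·0.294 = 2.467.

μ ≈ 2.467, σ ≈ 0.294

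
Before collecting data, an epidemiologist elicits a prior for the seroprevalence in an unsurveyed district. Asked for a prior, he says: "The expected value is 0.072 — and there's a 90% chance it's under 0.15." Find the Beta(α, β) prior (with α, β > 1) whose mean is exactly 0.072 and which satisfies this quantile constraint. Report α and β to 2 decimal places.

α ≈ 1.40, β ≈ 18.10

With mean 0.072 fixed, write α = 0.072s, β = 0.928s where s = α+β.
Need P(θ < 0.15) = 0.9 under Beta(0.072s, 0.928s). Normal approximation: (q−m)/√(m(1−m)/s) ≈ z_{0.9} = 1.28, so s ≈ 0.072·0.928·(1.28)²/(0.15−0.072)² = 18.0.
At s = 18.0: P(θ<0.15) ≈ 0.894. Adjusting to match 0.9 gives s ≈ 19.51.
So α = 0.072·19.51 ≈ 1.40, β = 0.928·19.51 ≈ 18.10.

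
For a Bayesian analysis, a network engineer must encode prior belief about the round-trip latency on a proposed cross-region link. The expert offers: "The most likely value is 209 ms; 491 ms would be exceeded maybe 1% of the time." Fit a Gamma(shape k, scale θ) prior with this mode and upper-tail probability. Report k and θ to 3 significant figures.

Gamma(k,θ) with k>1 has mode (k−1)θ, so θ = 209/(k−1).
Need P(X < 491) = 0.99 with θ tied to k this way. Start at k = 2, θ = 209: P(X<491) ≈ 0.680.
Too low — raise k to concentrate. Iterating converges to k ≈ 7.52.
Then θ = 209/(7.52−1) ≈ 32.1.

k ≈ 7.52, θ ≈ 32.1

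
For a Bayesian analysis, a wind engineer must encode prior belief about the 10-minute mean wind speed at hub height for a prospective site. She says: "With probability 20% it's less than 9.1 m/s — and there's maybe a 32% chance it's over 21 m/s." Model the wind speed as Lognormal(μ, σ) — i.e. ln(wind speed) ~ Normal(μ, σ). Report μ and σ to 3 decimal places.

If T ~ Lognormal(μ,σ) then ln T ~ Normal(μ,σ), so the p-quantile of ln T is μ + z_p·σ.
ln(9.1) = 2.208 and ln(21) = 3.045; z_{0.2} = -0.8416, z_{0.68} = 0.4677.
σ = (3.045 − 2.208)/(0.4677 − (-0.8416)) = 0.639.
μ = 2.208 − (-0.8416)·0.639 = 2.746.

μ ≈ 2.746, σ ≈ 0.639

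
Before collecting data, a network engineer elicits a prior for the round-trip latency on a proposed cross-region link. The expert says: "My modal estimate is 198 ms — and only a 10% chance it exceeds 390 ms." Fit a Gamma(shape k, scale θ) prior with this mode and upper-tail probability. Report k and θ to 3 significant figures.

Gamma(k,θ) with k>1 has mode (k−1)θ, so θ = 198/(k−1).
Need P(X < 390) = 0.9 with θ tied to k this way. Start at k = 2, θ = 198: P(X<390) ≈ 0.586.
Too low — raise k to concentrate. Iterating converges to k ≈ 5.17.
Then θ = 198/(5.17−1) ≈ 47.5.

k ≈ 5.17, θ ≈ 47.5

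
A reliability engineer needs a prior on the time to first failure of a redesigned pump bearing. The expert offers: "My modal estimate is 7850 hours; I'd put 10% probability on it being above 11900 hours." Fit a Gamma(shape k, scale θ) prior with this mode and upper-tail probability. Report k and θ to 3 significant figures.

Gamma(k,θ) with k>1 has mode (k−1)θ, so θ = 7850/(k−1).
Need P(X < 11900) = 0.9 with θ tied to k this way. Start at k = 2, θ = 7850: P(X<11900) ≈ 0.447.
Too low — raise k to concentrate. Iterating converges to k ≈ 11.8.
Then θ = 7850/(11.8−1) ≈ 729.

k ≈ 11.8, θ ≈ 729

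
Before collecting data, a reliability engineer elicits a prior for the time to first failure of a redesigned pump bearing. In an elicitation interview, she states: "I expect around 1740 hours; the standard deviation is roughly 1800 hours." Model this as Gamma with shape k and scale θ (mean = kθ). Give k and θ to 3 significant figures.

k ≈ 0.934, θ ≈ 1860

For Gamma(k, scale θ): mean = kθ, variance = kθ², so CV = 1/√k.
CV = SD/mean = 1800/1740 = 1.034, hence k = 1/CV² = 0.934.
Then θ = mean/k = 1740/0.934 = 1860.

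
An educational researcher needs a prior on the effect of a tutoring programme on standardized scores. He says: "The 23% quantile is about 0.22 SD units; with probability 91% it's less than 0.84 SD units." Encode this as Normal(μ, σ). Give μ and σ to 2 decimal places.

μ = 0.44, σ = 0.30

For Normal(μ,σ), the p-quantile is μ + z_p·σ. Here z_{0.23} = -0.7388, z_{0.91} = 1.341.
So 0.22 = μ − 0.7388σ and 0.84 = μ + 1.341σ.
Subtracting: σ = (0.84 − 0.22)/(1.341 − (-0.7388)) = 0.30.
Then μ = 0.22 − (-0.7388)·0.30 = 0.44.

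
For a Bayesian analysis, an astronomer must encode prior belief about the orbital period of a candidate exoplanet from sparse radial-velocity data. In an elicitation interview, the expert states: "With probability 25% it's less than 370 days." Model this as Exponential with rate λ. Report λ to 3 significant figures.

λ ≈ 0.000778

P(T < 370.0) = 1 − e^(−λ·370.0) = 0.25, so λ = −ln(1−0.25)/370.0 = −ln(0.75)/370.0 = 0.000778.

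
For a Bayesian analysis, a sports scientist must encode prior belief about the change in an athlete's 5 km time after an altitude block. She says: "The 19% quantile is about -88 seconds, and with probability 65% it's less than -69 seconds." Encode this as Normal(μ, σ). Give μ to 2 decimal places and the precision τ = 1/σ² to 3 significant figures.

For Normal(μ,σ), the p-quantile is μ + z_p·σ. Here z_{0.19} = -0.8779, z_{0.65} = 0.3853.
So -88 = μ − 0.8779σ and -69 = μ + 0.3853σ.
Subtracting: σ = (-69 − -88)/(0.3853 − (-0.8779)) = 15.04.
Then μ = -88 − (-0.8779)·15.04 = -74.80.
Precision τ = 1/σ² = 1/15.04² = 0.00442.

μ = -74.80, τ = 0.00442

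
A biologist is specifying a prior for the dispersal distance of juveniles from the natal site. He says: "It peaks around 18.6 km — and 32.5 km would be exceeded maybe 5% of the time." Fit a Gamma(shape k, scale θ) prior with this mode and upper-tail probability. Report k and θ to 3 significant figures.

k ≈ 9.96, θ ≈ 2.08

Gamma(k,θ) with k>1 has mode (k−1)θ, so θ = 18.6/(k−1).
Need P(X < 32.5) = 0.95 with θ tied to k this way. Start at k = 2, θ = 18.6: P(X<32.5) ≈ 0.521.
Too low — raise k to concentrate. Iterating converges to k ≈ 9.96.
Then θ = 18.6/(9.96−1) ≈ 2.08.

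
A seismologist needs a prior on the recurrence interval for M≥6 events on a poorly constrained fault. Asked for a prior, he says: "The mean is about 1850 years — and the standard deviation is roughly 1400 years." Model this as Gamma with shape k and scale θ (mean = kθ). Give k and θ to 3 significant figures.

k ≈ 1.75, θ ≈ 1060

For Gamma(k, scale θ): mean = kθ, variance = kθ², so CV = 1/√k.
CV = SD/mean = 1400/1850 = 0.7568, hence k = 1/CV² = 1.75.
Then θ = mean/k = 1850/1.75 = 1060.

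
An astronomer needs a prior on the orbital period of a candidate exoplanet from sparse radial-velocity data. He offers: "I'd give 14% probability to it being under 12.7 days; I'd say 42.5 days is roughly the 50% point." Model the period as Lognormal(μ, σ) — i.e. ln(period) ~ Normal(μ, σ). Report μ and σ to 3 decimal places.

If T ~ Lognormal(μ,σ) then ln T ~ Normal(μ,σ), so the p-quantile of ln T is μ + z_p·σ.
ln(12.7) = 2.542 and ln(42.5) = 3.75; z_{0.14} = -1.08, z_{0.5} = 0.
σ = (3.75 − 2.542)/(0 − (-1.08)) = 1.118.
μ = 2.542 − (-1.08)·1.118 = 3.750.

μ ≈ 3.750, σ ≈ 1.118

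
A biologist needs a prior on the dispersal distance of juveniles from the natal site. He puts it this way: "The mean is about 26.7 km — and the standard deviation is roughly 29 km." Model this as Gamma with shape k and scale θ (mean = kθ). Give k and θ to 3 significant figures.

For Gamma(k, scale θ): mean = kθ, variance = kθ², so CV = 1/√k.
CV = SD/mean = 29/26.7 = 1.086, hence k = 1/CV² = 0.848.
Then θ = mean/k = 26.7/0.848 = 31.5.

k ≈ 0.848, θ ≈ 31.5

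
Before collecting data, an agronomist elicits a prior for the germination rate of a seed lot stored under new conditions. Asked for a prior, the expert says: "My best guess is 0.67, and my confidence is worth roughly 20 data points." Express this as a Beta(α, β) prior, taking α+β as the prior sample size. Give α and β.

α = 13.4, β = 6.6

Under the effective-sample-size interpretation, Beta(α, β) has prior mean α/(α+β) and prior sample size α+β.
So α+β = 20 and α/(α+β) = 0.67, giving α = 0.67·20 = 13.4 and β = 20 − 13.4 = 6.6.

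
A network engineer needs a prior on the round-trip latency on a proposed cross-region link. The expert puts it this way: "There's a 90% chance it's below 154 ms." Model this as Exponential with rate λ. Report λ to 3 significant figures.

λ ≈ 0.015

P(T < 154.0) = 1 − e^(−λ·154.0) = 0.9, so λ = −ln(1−0.9)/154.0 = −ln(0.1)/154.0 = 0.015.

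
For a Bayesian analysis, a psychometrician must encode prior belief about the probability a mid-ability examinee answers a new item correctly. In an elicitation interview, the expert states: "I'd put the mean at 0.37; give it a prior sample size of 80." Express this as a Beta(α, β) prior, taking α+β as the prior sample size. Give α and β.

α = 29.6, β = 50.4

Under the effective-sample-size interpretation, Beta(α, β) has prior mean α/(α+β) and prior sample size α+β.
So α+β = 80 and α/(α+β) = 0.37, giving α = 0.37·80 = 29.6 and β = 80 − 29.6 = 50.4.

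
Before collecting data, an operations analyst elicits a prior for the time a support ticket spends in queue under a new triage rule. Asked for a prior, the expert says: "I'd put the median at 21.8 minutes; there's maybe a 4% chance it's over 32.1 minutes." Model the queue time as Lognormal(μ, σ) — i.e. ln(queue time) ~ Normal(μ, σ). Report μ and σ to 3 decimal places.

If T ~ Lognormal(μ,σ) then ln T ~ Normal(μ,σ), so the p-quantile of ln T is μ + z_p·σ.
ln(21.8) = 3.082 and ln(32.1) = 3.469; z_{0.5} = 0, z_{0.96} = 1.751.
σ = (3.469 − 3.082)/(1.751 − (0)) = 0.221.
μ = 3.082 − (0)·0.221 = 3.082.

μ ≈ 3.082, σ ≈ 0.221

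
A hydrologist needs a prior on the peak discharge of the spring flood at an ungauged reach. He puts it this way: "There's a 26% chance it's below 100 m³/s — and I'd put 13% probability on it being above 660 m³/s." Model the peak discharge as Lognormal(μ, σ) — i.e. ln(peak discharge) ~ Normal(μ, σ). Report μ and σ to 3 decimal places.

μ ≈ 5.291, σ ≈ 1.066

If T ~ Lognormal(μ,σ) then ln T ~ Normal(μ,σ), so the p-quantile of ln T is μ + z_p·σ.
ln(100) = 4.605 and ln(660) = 6.492; z_{0.26} = -0.6433, z_{0.87} = 1.126.
σ = (6.492 − 4.605)/(1.126 − (-0.6433)) = 1.066.
μ = 4.605 − (-0.6433)·1.066 = 5.291.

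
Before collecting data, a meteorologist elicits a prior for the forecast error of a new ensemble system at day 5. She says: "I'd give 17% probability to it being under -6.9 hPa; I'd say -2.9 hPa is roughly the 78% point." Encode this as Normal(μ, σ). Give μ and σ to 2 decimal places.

μ = -4.69, σ = 2.32

The p-quantile of Normal(μ,σ) is μ + z_p·σ, with z_{0.17} = -0.9542 and z_{0.78} = 0.7722.
Eliminate σ: μ = (z₂·x₁ − z₁·x₂)/(z₂ − z₁) = (0.7722·-6.9 − (-0.9542)·-2.9)/1.726 = -4.69.
Then σ = (x₂ − x₁)/(z₂ − z₁) = (-2.9 − -6.9)/1.726 = 2.32.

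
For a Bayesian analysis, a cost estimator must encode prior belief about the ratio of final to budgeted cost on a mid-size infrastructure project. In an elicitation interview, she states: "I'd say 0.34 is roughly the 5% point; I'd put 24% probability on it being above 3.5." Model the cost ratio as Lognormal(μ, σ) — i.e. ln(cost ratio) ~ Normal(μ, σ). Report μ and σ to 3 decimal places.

If T ~ Lognormal(μ,σ) then ln T ~ Normal(μ,σ), so the p-quantile of ln T is μ + z_p·σ.
ln(0.34) = -1.079 and ln(3.5) = 1.253; z_{0.05} = -1.645, z_{0.76} = 0.7063.
σ = (1.253 − -1.079)/(0.7063 − (-1.645)) = 0.992.
μ = -1.079 − (-1.645)·0.992 = 0.552.

μ ≈ 0.552, σ ≈ 0.992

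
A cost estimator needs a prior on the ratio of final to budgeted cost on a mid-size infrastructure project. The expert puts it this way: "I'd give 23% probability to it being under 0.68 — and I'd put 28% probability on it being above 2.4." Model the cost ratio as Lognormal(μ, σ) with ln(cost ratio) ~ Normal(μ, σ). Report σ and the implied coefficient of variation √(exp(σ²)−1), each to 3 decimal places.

σ ≈ 0.954, CV ≈ 1.219

If T ~ Lognormal(μ,σ) then ln T ~ Normal(μ,σ), so the p-quantile of ln T is μ + z_p·σ.
ln(0.68) = -0.3857 and ln(2.4) = 0.8755; z_{0.23} = -0.7388, z_{0.72} = 0.5828.
σ = (0.8755 − -0.3857)/(0.5828 − (-0.7388)) = 0.954.
μ = -0.3857 − (-0.7388)·0.954 = 0.319.
CV = √(exp(σ²)−1) = √(exp(0.9105)−1) = 1.219.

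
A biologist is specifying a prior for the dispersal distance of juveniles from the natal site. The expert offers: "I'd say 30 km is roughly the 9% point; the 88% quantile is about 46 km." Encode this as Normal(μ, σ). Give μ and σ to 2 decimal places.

μ = 38.53, σ = 6.36

The p-quantile of Normal(μ,σ) is μ + z_p·σ, with z_{0.09} = -1.341 and z_{0.88} = 1.175.
Eliminate σ: μ = (z₂·x₁ − z₁·x₂)/(z₂ − z₁) = (1.175·30 − (-1.341)·46)/2.516 = 38.53.
Then σ = (x₂ − x₁)/(z₂ − z₁) = (46 − 30)/2.516 = 6.36.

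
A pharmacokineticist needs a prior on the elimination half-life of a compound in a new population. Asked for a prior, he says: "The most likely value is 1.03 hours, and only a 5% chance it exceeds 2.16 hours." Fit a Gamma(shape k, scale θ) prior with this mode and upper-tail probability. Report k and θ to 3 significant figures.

k ≈ 6.04, θ ≈ 0.205

Gamma(k,θ) with k>1 has mode (k−1)θ, so θ = 1.03/(k−1).
Need P(X < 2.16) = 0.95 with θ tied to k this way. Start at k = 2, θ = 1.03: P(X<2.16) ≈ 0.620.
Too low — raise k to concentrate. Iterating converges to k ≈ 6.04.
Then θ = 1.03/(6.04−1) ≈ 0.205.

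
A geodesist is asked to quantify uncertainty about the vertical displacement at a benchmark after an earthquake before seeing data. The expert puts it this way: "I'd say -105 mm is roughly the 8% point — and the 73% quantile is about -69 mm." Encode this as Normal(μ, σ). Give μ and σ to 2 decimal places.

μ = -79.93, σ = 17.84

For Normal(μ,σ), the p-quantile is μ + z_p·σ. Here z_{0.08} = -1.405, z_{0.73} = 0.6128.
So -105 = μ − 1.405σ and -69 = μ + 0.6128σ.
Subtracting: σ = (-69 − -105)/(0.6128 − (-1.405)) = 17.84.
Then μ = -105 − (-1.405)·17.84 = -79.93.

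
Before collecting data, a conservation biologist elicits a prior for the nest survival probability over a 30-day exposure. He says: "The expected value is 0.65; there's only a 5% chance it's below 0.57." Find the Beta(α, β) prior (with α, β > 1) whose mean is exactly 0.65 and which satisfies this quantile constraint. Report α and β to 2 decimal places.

α ≈ 64.67, β ≈ 34.82

With mean 0.65 fixed, write α = 0.65s, β = 0.35s where s = α+β.
Need P(θ < 0.57) = 0.05 under Beta(0.65s, 0.35s). Normal approximation: (q−m)/√(m(1−m)/s) ≈ z_{0.05} = -1.64, so s ≈ 0.65·0.35·(-1.64)²/(0.57−0.65)² = 96.2.
At s = 96.2: P(θ<0.57) ≈ 0.053. Adjusting to match 0.05 gives s ≈ 99.50.
So α = 0.65·99.50 ≈ 64.67, β = 0.35·99.50 ≈ 34.82.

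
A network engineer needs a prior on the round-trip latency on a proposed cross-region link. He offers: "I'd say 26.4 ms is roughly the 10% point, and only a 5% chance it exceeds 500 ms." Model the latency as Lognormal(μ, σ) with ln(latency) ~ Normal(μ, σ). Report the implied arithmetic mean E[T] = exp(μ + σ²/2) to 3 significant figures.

E[T] ≈ 159 ms

If T ~ Lognormal(μ,σ) then ln T ~ Normal(μ,σ), so the p-quantile of ln T is μ + z_p·σ.
ln(26.4) = 3.273 and ln(500) = 6.215; z_{0.1} = -1.282, z_{0.95} = 1.645.
σ = (6.215 − 3.273)/(1.645 − (-1.282)) = 1.005.
μ = 3.273 − (-1.282)·1.005 = 4.561.
E[T] = exp(μ + σ²/2) = exp(4.561 + 0.5051) = 159 ms.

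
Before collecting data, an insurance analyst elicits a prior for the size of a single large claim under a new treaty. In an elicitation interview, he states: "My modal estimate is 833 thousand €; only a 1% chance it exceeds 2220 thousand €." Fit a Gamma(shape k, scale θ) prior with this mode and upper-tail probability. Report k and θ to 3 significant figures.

Gamma(k,θ) with k>1 has mode (k−1)θ, so θ = 833/(k−1).
Need P(X < 2220) = 0.99 with θ tied to k this way. Start at k = 2, θ = 833: P(X<2220) ≈ 0.745.
Too low — raise k to concentrate. Iterating converges to k ≈ 5.82.
Then θ = 833/(5.82−1) ≈ 173.

k ≈ 5.82, θ ≈ 173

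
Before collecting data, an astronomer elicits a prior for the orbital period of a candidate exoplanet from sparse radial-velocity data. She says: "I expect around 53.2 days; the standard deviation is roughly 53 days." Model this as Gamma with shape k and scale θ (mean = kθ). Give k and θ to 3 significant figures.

For Gamma(k, scale θ): mean = kθ, variance = kθ², so CV = 1/√k.
CV = SD/mean = 53/53.2 = 0.9962, hence k = 1/CV² = 1.01.
Then θ = mean/k = 53.2/1.01 = 52.8.

k ≈ 1.01, θ ≈ 52.8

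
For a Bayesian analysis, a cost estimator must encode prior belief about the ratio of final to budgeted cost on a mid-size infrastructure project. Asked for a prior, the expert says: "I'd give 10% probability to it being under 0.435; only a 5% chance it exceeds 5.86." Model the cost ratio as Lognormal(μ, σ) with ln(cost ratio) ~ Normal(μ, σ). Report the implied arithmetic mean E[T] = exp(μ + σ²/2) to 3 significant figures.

E[T] ≈ 2.02

If T ~ Lognormal(μ,σ) then ln T ~ Normal(μ,σ), so the p-quantile of ln T is μ + z_p·σ.
ln(0.435) = -0.8324 and ln(5.86) = 1.768; z_{0.1} = -1.282, z_{0.95} = 1.645.
σ = (1.768 − -0.8324)/(1.645 − (-1.282)) = 0.889.
μ = -0.8324 − (-1.282)·0.889 = 0.306.
E[T] = exp(μ + σ²/2) = exp(0.306 + 0.3949) = 2.02.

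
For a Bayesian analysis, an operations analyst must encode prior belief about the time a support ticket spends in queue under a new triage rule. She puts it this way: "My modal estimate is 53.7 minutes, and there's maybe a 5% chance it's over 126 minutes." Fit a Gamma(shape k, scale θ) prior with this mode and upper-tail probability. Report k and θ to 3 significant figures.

Gamma(k,θ) with k>1 has mode (k−1)θ, so θ = 53.7/(k−1).
Need P(X < 126) = 0.95 with θ tied to k this way. Start at k = 2, θ = 53.7: P(X<126) ≈ 0.680.
Too low — raise k to concentrate. Iterating converges to k ≈ 4.76.
Then θ = 53.7/(4.76−1) ≈ 14.3.

k ≈ 4.76, θ ≈ 14.3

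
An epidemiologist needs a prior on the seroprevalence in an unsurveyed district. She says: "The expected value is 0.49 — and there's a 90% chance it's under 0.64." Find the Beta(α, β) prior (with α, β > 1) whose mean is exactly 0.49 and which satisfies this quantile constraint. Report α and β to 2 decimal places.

With mean 0.49 fixed, write α = 0.49s, β = 0.51s where s = α+β.
Need P(θ < 0.64) = 0.9 under Beta(0.49s, 0.51s). Normal approximation: (q−m)/√(m(1−m)/s) ≈ z_{0.9} = 1.28, so s ≈ 0.49·0.51·(1.28)²/(0.64−0.49)² = 18.2.
At s = 18.2: P(θ<0.64) ≈ 0.902. Adjusting to match 0.9 gives s ≈ 17.96.
So α = 0.49·17.96 ≈ 8.80, β = 0.51·17.96 ≈ 9.16.

α ≈ 8.80, β ≈ 9.16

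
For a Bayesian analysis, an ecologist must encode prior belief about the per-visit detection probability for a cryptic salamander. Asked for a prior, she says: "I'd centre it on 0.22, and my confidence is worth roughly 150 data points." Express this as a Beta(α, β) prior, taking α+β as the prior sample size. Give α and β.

α = 33, β = 117

Under the effective-sample-size interpretation, Beta(α, β) has prior mean α/(α+β) and prior sample size α+β.
So α+β = 150 and α/(α+β) = 0.22, giving α = 0.22·150 = 33 and β = 150 − 33 = 117.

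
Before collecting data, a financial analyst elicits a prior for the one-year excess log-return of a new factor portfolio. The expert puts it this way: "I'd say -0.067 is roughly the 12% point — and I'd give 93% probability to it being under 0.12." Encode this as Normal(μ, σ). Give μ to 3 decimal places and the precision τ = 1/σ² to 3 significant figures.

μ = 0.016, τ = 201

For Normal(μ,σ), the p-quantile is μ + z_p·σ. Here z_{0.12} = -1.175, z_{0.93} = 1.476.
So -0.067 = μ − 1.175σ and 0.12 = μ + 1.476σ.
Subtracting: σ = (0.12 − -0.067)/(1.476 − (-1.175)) = 0.071.
Then μ = -0.067 − (-1.175)·0.071 = 0.016.
Precision τ = 1/σ² = 1/0.07055² = 201.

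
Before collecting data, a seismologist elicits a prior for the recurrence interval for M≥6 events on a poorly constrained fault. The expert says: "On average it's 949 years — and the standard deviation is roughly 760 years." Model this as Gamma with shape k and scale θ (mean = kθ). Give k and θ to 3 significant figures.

For Gamma(k, scale θ): mean = kθ, variance = kθ², so CV = 1/√k.
CV = SD/mean = 760/949 = 0.8008, hence k = 1/CV² = 1.56.
Then θ = mean/k = 949/1.56 = 609.

k ≈ 1.56, θ ≈ 609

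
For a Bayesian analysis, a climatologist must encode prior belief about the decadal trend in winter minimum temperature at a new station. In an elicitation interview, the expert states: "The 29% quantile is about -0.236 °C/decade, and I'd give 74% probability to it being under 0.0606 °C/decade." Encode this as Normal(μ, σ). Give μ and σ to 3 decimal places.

For Normal(μ,σ), the p-quantile is μ + z_p·σ. Here z_{0.29} = -0.5534, z_{0.74} = 0.6433.
So -0.236 = μ − 0.5534σ and 0.0606 = μ + 0.6433σ.
Subtracting: σ = (0.0606 − -0.236)/(0.6433 − (-0.5534)) = 0.248.
Then μ = -0.236 − (-0.5534)·0.248 = -0.099.

μ = -0.099, σ = 0.248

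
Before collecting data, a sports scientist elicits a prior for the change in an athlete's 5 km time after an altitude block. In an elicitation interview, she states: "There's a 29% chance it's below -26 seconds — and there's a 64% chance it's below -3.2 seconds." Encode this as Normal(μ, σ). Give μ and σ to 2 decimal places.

μ = -12.16, σ = 25.00

For Normal(μ,σ), the p-quantile is μ + z_p·σ. Here z_{0.29} = -0.5534, z_{0.64} = 0.3585.
So -26 = μ − 0.5534σ and -3.2 = μ + 0.3585σ.
Subtracting: σ = (-3.2 − -26)/(0.3585 − (-0.5534)) = 25.00.
Then μ = -26 − (-0.5534)·25.00 = -12.16.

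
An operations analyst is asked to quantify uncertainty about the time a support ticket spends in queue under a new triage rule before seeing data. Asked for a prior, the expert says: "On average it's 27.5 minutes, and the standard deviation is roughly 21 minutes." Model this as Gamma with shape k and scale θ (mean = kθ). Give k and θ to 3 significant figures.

k ≈ 1.71, θ ≈ 16

For Gamma(k, scale θ): mean = kθ, variance = kθ², so CV = 1/√k.
CV = SD/mean = 21/27.5 = 0.7636, hence k = 1/CV² = 1.71.
Then θ = mean/k = 27.5/1.71 = 16.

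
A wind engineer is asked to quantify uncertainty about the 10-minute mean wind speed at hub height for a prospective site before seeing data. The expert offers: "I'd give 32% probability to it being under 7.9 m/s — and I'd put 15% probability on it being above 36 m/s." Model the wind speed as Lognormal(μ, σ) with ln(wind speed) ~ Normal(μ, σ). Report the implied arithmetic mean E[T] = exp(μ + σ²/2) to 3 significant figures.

If T ~ Lognormal(μ,σ) then ln T ~ Normal(μ,σ), so the p-quantile of ln T is μ + z_p·σ.
ln(7.9) = 2.067 and ln(36) = 3.584; z_{0.32} = -0.4677, z_{0.85} = 1.036.
σ = (3.584 − 2.067)/(1.036 − (-0.4677)) = 1.008.
μ = 2.067 − (-0.4677)·1.008 = 2.538.
E[T] = exp(μ + σ²/2) = exp(2.538 + 0.5084) = 21 m/s.

E[T] ≈ 21 m/s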